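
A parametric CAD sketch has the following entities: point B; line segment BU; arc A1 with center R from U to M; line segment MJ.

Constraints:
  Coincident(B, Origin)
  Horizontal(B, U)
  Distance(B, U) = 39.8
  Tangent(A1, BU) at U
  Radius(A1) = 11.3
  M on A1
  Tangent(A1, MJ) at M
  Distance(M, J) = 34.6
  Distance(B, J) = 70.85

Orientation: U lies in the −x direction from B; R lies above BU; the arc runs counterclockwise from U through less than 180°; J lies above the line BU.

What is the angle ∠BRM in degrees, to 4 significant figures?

59.27°

B is at the origin; B and U share the same y with |BU| = 39.8 and U on the −x side, so U = (-39.80, 0.000). Since A1 is tangent to BU there, RU ⟂ BU, so R = U + (0, 11.3) = (-39.80, 11.30). Since RM ⟂ MJ (tangency), |RJ| = √(11.3² + 34.6²) = 36.40 regardless of where M sits on A1. So J lies on both circle(B, 70.85) and circle(R, 36.40); the above-BU intersection is J = (-55.37, 44.20). M is the foot of the tangent from J: M = (-31.59, 19.07).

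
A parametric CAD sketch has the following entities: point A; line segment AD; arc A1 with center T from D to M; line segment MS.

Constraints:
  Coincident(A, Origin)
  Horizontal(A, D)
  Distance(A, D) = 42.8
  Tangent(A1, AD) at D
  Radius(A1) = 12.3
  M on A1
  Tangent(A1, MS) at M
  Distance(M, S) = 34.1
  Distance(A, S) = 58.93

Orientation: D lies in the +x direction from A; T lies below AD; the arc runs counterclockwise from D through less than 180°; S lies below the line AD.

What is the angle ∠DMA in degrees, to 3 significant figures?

107°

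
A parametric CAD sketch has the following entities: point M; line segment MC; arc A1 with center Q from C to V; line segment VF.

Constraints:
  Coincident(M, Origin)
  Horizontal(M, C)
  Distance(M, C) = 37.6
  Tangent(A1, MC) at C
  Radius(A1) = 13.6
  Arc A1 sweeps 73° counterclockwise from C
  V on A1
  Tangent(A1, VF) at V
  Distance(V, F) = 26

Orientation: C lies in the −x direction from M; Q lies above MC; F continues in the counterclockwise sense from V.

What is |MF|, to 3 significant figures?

38.4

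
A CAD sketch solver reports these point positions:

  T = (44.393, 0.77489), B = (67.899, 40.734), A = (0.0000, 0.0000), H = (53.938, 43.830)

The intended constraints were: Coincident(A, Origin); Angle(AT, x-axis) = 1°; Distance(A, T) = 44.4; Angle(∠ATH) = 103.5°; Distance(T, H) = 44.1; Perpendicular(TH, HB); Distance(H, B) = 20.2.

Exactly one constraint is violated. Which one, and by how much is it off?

Distance(H, B) = 20.2 — off by 5.90.

A = (0.00, 0.00) ✓; AT at 1.000° ✓; |AT| = 44.40 ✓; ∠ATH = 103.5° ✓; |TH| = 44.10 ✓; ∠(TH, HB) = 90.00° ✓; |HB| = 14.30 ✗.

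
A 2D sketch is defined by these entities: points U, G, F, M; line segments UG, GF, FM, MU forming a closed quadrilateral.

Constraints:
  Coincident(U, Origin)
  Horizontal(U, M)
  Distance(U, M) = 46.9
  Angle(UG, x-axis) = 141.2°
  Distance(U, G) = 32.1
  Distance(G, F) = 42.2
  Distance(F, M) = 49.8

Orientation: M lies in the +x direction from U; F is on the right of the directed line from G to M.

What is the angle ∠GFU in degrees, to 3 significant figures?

38.1°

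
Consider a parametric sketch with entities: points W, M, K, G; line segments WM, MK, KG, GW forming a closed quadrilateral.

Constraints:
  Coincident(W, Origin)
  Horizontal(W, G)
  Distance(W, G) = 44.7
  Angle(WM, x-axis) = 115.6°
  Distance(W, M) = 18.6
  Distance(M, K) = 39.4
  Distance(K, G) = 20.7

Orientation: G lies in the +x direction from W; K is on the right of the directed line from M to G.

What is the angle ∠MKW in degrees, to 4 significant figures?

21.99°

W is at the origin; W and G share the same y with |WG| = 44.7 and G in +x, so G = (44.7, 0). WM runs at 115.6° with |WM| = 18.6, so M = (-8.037, 16.77). K is determined by |MK| = 39.4 and |KG| = 20.7 together: it lies at the intersection of circle(M, 39.4) and circle(G, 20.7). With |MG| = 55.34, the foot of the radical line on MG is 37.82 from M and the perpendicular offset is √(39.4² − 37.82²) = 11.03. Taking the right-of-MG solution: K = (24.66, -5.203).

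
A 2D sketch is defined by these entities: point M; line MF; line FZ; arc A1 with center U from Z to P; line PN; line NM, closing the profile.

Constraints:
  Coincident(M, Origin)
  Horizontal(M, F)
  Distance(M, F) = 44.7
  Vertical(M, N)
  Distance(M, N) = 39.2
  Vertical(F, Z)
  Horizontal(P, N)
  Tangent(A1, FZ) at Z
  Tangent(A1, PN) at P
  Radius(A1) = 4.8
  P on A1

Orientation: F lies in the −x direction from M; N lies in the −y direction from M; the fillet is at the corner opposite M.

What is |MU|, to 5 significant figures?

52.682

M is at the origin; M and F share the same y with |MF| = 44.7 and F on the −x side, so F = (-44.700, 0.0000). MN is vertical with |MN| = 39.2 and N on the −y side, so N = (0.0000, -39.200). The virtual corner opposite M is at (-44.700, -39.200). Since A1 is tangent to FZ there, UZ ⟂ FZ and A1 meets PN tangentially, so UP is at right angles to PN, with radius 4.8, so the center U sits 4.8 in from both sides at U = (-39.900, -34.400). Then |MU| = |U − M| = 52.682.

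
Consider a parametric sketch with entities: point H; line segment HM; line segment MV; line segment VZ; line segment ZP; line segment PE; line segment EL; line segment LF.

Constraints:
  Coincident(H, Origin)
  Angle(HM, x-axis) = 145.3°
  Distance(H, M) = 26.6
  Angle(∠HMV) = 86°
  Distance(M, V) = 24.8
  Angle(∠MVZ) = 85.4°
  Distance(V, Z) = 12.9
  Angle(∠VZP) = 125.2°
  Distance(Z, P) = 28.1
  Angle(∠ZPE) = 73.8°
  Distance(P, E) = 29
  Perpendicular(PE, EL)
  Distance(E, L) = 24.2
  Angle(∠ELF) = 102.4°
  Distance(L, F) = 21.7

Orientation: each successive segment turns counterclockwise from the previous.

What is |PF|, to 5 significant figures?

29.897

H is at the origin; HM runs at 145.3° with length 26.6, so M = (-21.869, 15.143). ∠HMV = 86.0° gives MV at -120.70° from the x-axis; with |MV| = 24.8, V = (-34.530, -6.1815). ∠MVZ = 85.4° gives VZ at -26.100° from the x-axis; with |VZ| = 12.9, Z = (-22.946, -11.857). ∠VZP = 125.2° gives ZP at 28.700° from the x-axis; with |ZP| = 28.1, P = (1.7019, 1.6376). ∠ZPE = 73.8° gives PE at 134.90° from the x-axis; with |PE| = 29.0, E = (-18.768, 22.179). PE ⟂ EL, so EL runs at -135.10°; with |EL| = 24.2, L = (-35.910, 5.0973). ∠ELF = 102.4° gives LF at -57.500° from the x-axis; with |LF| = 21.7, F = (-24.251, -13.204). Then |PF| = |F − P| = 29.897.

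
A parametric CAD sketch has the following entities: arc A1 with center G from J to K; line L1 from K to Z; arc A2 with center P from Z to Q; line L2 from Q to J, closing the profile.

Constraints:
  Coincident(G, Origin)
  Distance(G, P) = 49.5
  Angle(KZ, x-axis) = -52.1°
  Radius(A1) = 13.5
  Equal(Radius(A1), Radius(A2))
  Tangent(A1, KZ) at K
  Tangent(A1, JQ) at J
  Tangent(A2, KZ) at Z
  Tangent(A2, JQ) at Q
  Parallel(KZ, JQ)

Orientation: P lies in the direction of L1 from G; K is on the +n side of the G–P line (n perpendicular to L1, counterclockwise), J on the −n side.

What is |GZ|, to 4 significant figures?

51.31

Tangency of A1 to both parallel lines with radius 13.5 puts K and J at G ± 13.5·n: K = (10.65, 8.293), J = (-10.65, -8.293). Equal radii place Z and Q the same way about P: Z = P + 13.5·n = (41.06, -30.77), Q = P − 13.5·n = (19.75, -47.35). Then |GZ| = |Z − G| = 51.31.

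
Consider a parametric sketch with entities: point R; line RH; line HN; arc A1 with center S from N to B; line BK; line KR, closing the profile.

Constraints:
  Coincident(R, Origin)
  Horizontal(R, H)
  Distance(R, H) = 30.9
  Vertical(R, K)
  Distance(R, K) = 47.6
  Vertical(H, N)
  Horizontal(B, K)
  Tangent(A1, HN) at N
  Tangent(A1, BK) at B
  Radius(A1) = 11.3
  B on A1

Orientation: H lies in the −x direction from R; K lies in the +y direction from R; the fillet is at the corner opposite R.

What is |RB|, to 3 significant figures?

51.5

R is at the origin; RH is horizontal with |RH| = 30.9 and H on the −x side, so H = (-30.9, 0.00). RK is vertical with |RK| = 47.6 and K on the +y side, so K = (0.00, 47.6). The virtual corner opposite R is at (-30.9, 47.6). Tangency of A1 to HN means the radius SN is perpendicular to HN and tangency of A1 to BK means the radius SB is perpendicular to BK, with radius 11.3, so the center S sits 11.3 in from both sides at S = (-19.6, 36.3). That places the tangent points at N = (-30.9, 36.3) on HN and B = (-19.6, 47.6) on BK. Then |RB| = |B − R| = 51.5.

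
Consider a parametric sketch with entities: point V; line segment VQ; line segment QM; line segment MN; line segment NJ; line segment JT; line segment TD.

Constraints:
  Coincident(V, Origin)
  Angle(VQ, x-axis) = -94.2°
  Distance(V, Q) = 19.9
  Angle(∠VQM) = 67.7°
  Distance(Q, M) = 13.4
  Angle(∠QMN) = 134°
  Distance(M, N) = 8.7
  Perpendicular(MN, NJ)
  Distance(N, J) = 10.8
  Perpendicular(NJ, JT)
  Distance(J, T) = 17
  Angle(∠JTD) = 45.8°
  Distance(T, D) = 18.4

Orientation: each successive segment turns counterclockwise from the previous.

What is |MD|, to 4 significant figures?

5.120

V is at the origin; VQ runs at -94.2° with length 19.9, so Q = (-1.457, -19.85). ∠VQM = 67.7° gives QM at 18.10° from the x-axis; with |QM| = 13.4, M = (11.28, -15.68). ∠QMN = 134.0° gives MN at 64.10° from the x-axis; with |MN| = 8.7, N = (15.08, -7.857). MN is perpendicular to NJ, so NJ runs at 154.1°; with |NJ| = 10.8, J = (5.364, -3.140). NJ ⟂ JT, so JT runs at -115.9°; with |JT| = 17.0, T = (-2.061, -18.43). ∠JTD = 45.8° gives TD at 18.30° from the x-axis; with |TD| = 18.4, D = (15.41, -12.65). Then |MD| = |D − M| = 5.120.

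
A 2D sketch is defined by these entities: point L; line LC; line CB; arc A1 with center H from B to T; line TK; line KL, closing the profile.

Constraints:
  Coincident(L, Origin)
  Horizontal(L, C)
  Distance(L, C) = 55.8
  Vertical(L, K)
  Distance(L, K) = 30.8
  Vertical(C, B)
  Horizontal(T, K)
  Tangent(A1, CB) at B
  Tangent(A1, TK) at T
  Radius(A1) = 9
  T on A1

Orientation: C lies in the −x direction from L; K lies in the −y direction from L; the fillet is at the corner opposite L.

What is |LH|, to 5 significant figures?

51.628

L and K share the same x with |LK| = 30.8 and K on the −y side, so K = (0.0000, -30.800). The virtual corner opposite L is at (-55.800, -30.800). Tangency of A1 to CB means the radius HB is perpendicular to CB and the tangent condition forces HT to be normal to TK, with radius 9.0, so the center H sits 9.0 in from both sides at H = (-46.800, -21.800). Then |LH| = |H − L| = 51.628.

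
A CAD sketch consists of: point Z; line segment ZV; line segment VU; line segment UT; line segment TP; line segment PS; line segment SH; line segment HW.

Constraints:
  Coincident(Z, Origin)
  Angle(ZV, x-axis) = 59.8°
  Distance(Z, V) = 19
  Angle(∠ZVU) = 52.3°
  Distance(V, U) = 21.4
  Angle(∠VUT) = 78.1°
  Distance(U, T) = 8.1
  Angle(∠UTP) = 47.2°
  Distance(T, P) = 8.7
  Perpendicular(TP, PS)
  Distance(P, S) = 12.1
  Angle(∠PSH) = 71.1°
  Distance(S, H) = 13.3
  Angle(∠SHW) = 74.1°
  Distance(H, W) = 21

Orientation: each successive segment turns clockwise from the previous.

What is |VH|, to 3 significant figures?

29.1

Z is at the origin; ZV runs at 59.8° with length 19.0, so V = (9.56, 16.4). ∠ZVU = 52.3° gives VU at -67.9° from the x-axis; with |VU| = 21.4, U = (17.6, -3.41). ∠VUT = 78.1° gives UT at -170° from the x-axis; with |UT| = 8.1, T = (9.64, -4.84). ∠UTP = 47.2° gives TP at 57.4° from the x-axis; with |TP| = 8.7, P = (14.3, 2.49). The perpendicularity gives PS at right angles to TP, so PS runs at -32.6°; with |PS| = 12.1, S = (24.5, -4.03). ∠PSH = 71.1° gives SH at -142° from the x-axis; with |SH| = 13.3, H = (14.1, -12.3). Then |VH| = |H − V| = 29.1.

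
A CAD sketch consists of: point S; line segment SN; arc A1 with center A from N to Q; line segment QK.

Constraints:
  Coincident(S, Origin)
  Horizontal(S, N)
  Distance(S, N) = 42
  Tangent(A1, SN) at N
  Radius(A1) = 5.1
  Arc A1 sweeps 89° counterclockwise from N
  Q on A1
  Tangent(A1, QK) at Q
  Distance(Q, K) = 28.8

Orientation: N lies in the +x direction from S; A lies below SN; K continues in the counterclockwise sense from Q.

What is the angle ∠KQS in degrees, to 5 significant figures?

96.733°

S is at the origin; S and N share the same y with |SN| = 42.0 and N on the +x side, so N = (42.000, 0.0000). Since A1 is tangent to SN there, AN ⟂ SN, so A = N + (0, -5.1) = (42.000, -5.1000). On A1, N sits at bearing 90° from A; an 89° counterclockwise sweep puts Q at bearing 179°, so Q = A + 5.1·(cos 179°, sin 179°) = (36.901, -5.0110). A1 meets QK tangentially, so AQ is at right angles to QK, so QK runs along (−sin 179°, cos 179°); with |QK| = 28.8, K = (36.398, -33.807). Then cos ∠KQS = QK·QS / (|QK||QS|), giving 96.733°.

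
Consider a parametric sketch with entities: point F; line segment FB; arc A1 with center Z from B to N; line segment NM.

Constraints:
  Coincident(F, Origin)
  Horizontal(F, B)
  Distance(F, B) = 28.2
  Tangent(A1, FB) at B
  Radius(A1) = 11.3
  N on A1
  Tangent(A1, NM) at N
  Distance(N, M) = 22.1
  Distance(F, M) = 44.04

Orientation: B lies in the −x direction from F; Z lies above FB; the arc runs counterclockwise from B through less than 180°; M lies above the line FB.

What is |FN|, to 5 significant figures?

23.329

F is at the origin; F and B share the same y with |FB| = 28.2 and B on the −x side, so B = (-28.200, 0.0000). The tangent condition forces ZB to be normal to FB, so Z = B + (0, 11.3) = (-28.200, 11.300). Since ZN ⟂ NM (tangency), |ZM| = √(11.3² + 22.1²) = 24.821 regardless of where N sits on A1. So M lies on both circle(F, 44.04) and circle(Z, 24.821); the above-FB intersection is M = (-25.417, 35.965). N is the foot of the tangent from M: N = (-17.626, 15.284).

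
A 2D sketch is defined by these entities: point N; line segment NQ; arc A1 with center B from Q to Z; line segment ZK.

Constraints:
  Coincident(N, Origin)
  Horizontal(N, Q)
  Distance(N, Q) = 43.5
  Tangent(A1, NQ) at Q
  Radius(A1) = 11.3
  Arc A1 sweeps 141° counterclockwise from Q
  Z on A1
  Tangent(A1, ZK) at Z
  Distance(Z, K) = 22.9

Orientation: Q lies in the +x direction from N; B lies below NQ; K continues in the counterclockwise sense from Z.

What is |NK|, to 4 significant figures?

64.23

N is at the origin; N and Q share the same y with |NQ| = 43.5 and Q on the +x side, so Q = (43.50, 0.000). Tangency of A1 to NQ means the radius BQ is perpendicular to NQ, so B = Q + (0, -11.3) = (43.50, -11.30). On A1, Q sits at bearing 90° from B; a 141° counterclockwise sweep puts Z at bearing 231°, so Z = B + 11.3·(cos 231°, sin 231°) = (36.39, -20.08). Tangency of A1 to ZK means the radius BZ is perpendicular to ZK, so ZK runs along (−sin 231°, cos 231°); with |ZK| = 22.9, K = (54.19, -34.49). Then |NK| = |K − N| = 64.23.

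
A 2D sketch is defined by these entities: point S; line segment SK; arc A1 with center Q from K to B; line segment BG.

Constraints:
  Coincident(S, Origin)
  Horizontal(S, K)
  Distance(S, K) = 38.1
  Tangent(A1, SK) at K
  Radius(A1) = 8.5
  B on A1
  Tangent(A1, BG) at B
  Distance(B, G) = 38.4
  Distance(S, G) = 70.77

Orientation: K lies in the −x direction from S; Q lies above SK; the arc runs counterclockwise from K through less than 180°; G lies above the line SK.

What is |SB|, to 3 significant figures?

34.4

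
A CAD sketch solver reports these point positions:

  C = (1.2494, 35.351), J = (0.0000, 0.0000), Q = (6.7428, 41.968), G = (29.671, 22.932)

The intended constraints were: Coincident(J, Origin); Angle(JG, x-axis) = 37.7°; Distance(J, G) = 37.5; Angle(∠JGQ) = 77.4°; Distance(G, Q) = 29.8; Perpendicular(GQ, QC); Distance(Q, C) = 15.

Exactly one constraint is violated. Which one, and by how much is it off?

Distance(Q, C) = 15 — off by 6.40.

J = (0.00, 0.00) ✓; JG at 37.70° ✓; |JG| = 37.50 ✓; ∠JGQ = 77.40° ✓; |GQ| = 29.80 ✓; ∠(GQ, QC) = 90.00° ✓; |QC| = 8.600 ✗.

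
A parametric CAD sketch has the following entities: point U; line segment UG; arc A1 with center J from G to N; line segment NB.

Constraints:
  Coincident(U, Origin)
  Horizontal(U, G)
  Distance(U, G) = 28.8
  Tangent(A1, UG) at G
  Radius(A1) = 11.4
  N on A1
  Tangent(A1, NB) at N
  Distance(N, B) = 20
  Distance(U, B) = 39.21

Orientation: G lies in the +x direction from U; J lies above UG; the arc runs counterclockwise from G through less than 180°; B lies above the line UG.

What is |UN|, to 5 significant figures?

41.405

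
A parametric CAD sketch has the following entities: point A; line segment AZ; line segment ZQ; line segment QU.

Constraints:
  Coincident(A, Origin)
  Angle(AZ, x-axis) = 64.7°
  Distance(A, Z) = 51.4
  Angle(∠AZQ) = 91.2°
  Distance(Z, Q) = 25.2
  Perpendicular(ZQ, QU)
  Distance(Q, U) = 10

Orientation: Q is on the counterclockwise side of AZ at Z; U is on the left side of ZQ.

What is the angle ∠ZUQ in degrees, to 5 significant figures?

68.356°

A is at the origin; AZ runs at 64.7° with length 51.4, so Z = 51.4·(cos 64.7°, sin 64.7°) = (21.966, 46.470). ∠AZQ = 91.2°, so ZQ runs at 64.7° + (180° − 91.2°) = 153.50° from the x-axis; with |ZQ| = 25.2, Q = Z + 25.2·(cos 153.50°, sin 153.50°) = (-0.58615, 57.714). ZQ ⟂ QU; with |QU| = 10.0 on the left of ZQ, U = Q + 10.0·(-0.44620, -0.89493) = (-5.0481, 48.765). Then cos ∠ZUQ = UZ·UQ / (|UZ||UQ|), giving 68.356°.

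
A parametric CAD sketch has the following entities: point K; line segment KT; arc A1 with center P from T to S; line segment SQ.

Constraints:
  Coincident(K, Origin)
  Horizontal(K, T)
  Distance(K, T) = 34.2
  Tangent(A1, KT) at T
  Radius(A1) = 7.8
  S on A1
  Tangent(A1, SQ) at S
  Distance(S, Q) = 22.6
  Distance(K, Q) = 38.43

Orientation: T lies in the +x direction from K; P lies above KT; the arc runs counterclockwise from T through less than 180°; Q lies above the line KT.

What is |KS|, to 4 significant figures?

42.00

Checks: |PS| = 7.800 ✓; ∠(PS, SQ) = 90.00° ✓; |SQ| = 22.60 ✓; |KQ| = 38.43 ✓.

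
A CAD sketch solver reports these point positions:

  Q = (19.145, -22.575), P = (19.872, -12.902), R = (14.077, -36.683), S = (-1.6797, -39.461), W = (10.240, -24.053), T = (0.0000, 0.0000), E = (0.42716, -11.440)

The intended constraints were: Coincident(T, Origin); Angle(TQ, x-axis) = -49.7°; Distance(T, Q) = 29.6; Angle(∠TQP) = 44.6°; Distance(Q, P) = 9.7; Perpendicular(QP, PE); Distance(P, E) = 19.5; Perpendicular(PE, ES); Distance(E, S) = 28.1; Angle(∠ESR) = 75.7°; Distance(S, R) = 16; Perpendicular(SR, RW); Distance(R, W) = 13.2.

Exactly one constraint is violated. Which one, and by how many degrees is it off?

Perpendicular(SR, RW) — off by 6.90°.

T = (0.00, 0.00) ✓; TQ at -49.70° ✓; |TQ| = 29.60 ✓; ∠TQP = 44.60° ✓; |QP| = 9.700 ✓; ∠(QP, PE) = 90.00° ✓; |PE| = 19.50 ✓; ∠(PE, ES) = 90.00° ✓; |ES| = 28.10 ✓; ∠ESR = 75.70° ✓; |SR| = 16.00 ✓; ∠(SR, RW) = 96.90° ✗; |RW| = 13.20 ✓.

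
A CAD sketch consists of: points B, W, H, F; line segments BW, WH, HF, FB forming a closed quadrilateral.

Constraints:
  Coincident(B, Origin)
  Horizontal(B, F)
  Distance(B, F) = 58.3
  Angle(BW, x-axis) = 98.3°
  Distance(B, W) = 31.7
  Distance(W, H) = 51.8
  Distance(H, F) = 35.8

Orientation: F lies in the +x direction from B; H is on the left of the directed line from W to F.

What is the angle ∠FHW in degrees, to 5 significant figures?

105.20°

Checks: B.y = 0.00, F.y = 0.00 ✓; |WH| = 51.80 ✓; |HF| = 35.80 ✓.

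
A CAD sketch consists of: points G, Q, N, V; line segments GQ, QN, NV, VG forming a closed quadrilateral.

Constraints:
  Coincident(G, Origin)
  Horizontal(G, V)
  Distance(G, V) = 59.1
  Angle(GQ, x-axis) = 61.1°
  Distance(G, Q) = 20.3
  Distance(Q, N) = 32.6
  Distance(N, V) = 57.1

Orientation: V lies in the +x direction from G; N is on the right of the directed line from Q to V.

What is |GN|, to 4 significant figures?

14.77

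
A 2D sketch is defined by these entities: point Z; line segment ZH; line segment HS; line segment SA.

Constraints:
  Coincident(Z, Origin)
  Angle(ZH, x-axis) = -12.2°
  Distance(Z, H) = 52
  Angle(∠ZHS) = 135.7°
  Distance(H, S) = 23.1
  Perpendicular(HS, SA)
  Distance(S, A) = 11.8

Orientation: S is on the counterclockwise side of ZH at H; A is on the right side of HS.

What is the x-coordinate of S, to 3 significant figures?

70.4

Z is at the origin; ZH runs at -12.2° with length 52.0, so H = 52.0·(cos -12.2°, sin -12.2°) = (50.8, -11.0). ∠ZHS = 135.7°, so HS runs at -12.2° + (180° − 135.7°) = 32.1° from the x-axis; with |HS| = 23.1, S = H + 23.1·(cos 32.1°, sin 32.1°) = (70.4, 1.29). So S.x = 70.4.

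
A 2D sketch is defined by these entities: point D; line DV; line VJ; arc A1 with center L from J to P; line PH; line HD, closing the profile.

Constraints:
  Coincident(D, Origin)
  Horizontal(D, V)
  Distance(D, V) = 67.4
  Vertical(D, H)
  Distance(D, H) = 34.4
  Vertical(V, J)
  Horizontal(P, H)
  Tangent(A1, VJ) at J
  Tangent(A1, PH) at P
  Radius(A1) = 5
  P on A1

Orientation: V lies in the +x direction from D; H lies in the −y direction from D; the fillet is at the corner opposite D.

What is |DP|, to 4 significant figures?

71.25

D is at the origin; D and V share the same y with |DV| = 67.4 and V on the +x side, so V = (67.40, 0.000). DH is vertical with |DH| = 34.4 and H on the −y side, so H = (0.000, -34.40). The virtual corner opposite D is at (67.40, -34.40). Tangency of A1 to VJ means the radius LJ is perpendicular to VJ and the tangent condition forces LP to be normal to PH, with radius 5.0, so the center L sits 5.0 in from both sides at L = (62.40, -29.40). That places the tangent points at J = (67.40, -29.40) on VJ and P = (62.40, -34.40) on PH. Then |DP| = |P − D| = 71.25.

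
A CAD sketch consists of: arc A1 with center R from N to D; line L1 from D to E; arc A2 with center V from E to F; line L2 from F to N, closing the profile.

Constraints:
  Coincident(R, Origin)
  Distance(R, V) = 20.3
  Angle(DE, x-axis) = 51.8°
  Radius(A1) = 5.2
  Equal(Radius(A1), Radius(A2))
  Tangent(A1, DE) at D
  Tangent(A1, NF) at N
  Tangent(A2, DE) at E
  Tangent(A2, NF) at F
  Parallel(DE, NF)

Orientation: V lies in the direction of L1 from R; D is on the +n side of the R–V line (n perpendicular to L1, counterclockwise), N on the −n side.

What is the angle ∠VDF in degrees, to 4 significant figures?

12.76°

Tangency of A1 to both parallel lines with radius 5.2 puts D and N at R ± 5.2·n: D = (-4.086, 3.216), N = (4.086, -3.216). Equal radii place E and F the same way about V: E = V + 5.2·n = (8.467, 19.17), F = V − 5.2·n = (16.64, 12.74). Then cos ∠VDF = DV·DF / (|DV||DF|), giving 12.76°.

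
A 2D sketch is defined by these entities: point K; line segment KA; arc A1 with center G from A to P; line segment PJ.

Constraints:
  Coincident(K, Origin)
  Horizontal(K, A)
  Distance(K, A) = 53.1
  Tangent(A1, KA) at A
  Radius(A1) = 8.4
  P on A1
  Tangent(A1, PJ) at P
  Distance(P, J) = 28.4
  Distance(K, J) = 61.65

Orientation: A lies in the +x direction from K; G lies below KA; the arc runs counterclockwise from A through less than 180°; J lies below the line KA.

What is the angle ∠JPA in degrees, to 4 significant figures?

131.0°

Checks: |GP| = 8.400 ✓; ∠(GP, PJ) = 90.00° ✓; |PJ| = 28.40 ✓; |KJ| = 61.65 ✓.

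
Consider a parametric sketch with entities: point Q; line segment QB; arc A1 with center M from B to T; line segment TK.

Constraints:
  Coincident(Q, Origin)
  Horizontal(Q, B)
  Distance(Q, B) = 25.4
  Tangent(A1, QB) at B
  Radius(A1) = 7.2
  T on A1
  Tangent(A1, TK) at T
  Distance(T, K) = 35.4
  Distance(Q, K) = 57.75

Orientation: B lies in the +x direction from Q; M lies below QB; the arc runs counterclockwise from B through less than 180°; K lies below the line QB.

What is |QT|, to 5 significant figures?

23.137

Q is at the origin; Q and B share the same y with |QB| = 25.4 and B on the +x side, so B = (25.400, 0.0000). A1 meets QB tangentially, so MB is at right angles to QB, so M = B + (0, -7.2) = (25.400, -7.2000). Since MT ⟂ TK (tangency), |MK| = √(7.2² + 35.4²) = 36.125 regardless of where T sits on A1. So K lies on both circle(Q, 57.75) and circle(M, 36.125); the below-QB intersection is K = (42.643, -38.944). T is the foot of the tangent from K: T = (19.885, -11.829).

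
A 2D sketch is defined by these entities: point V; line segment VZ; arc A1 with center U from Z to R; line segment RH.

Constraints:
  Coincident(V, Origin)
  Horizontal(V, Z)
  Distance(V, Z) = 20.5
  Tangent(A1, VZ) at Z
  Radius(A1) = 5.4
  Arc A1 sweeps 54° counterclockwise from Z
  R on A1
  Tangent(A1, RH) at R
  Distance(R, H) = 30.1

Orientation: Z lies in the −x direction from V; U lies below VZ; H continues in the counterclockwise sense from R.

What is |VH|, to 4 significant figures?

50.18

V is at the origin; V and Z share the same y with |VZ| = 20.5 and Z on the −x side, so Z = (-20.50, 0.000). The tangent condition forces UZ to be normal to VZ, so U = Z + (0, -5.4) = (-20.50, -5.400). On A1, Z sits at bearing 90° from U; a 54° counterclockwise sweep puts R at bearing 144°, so R = U + 5.4·(cos 144°, sin 144°) = (-24.87, -2.226). Tangency of A1 to RH means the radius UR is perpendicular to RH, so RH runs along (−sin 144°, cos 144°); with |RH| = 30.1, H = (-42.56, -26.58). Then |VH| = |H − V| = 50.18.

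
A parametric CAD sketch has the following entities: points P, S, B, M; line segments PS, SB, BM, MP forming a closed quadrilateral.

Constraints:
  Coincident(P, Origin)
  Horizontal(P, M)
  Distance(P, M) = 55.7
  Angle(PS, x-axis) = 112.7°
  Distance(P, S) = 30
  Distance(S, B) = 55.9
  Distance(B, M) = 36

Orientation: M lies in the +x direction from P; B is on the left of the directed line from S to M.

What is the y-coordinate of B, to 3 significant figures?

34.0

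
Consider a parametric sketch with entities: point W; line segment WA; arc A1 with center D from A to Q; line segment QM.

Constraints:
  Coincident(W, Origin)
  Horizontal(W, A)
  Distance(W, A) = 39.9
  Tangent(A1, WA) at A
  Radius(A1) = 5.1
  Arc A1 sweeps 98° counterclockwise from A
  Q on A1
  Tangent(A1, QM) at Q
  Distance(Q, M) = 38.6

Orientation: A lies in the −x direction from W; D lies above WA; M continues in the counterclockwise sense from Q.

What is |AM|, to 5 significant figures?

44.035

W is at the origin; W and A share the same y with |WA| = 39.9 and A on the −x side, so A = (-39.900, 0.0000). Since A1 is tangent to WA there, DA ⟂ WA, so D = A + (0, 5.1) = (-39.900, 5.1000). On A1, A sits at bearing -90° from D; a 98° counterclockwise sweep puts Q at bearing 8°, so Q = D + 5.1·(cos 8°, sin 8°) = (-34.850, 5.8098). A1 meets QM tangentially, so DQ is at right angles to QM, so QM runs along (−sin 8°, cos 8°); with |QM| = 38.6, M = (-40.222, 44.034). Then |AM| = |M − A| = 44.035.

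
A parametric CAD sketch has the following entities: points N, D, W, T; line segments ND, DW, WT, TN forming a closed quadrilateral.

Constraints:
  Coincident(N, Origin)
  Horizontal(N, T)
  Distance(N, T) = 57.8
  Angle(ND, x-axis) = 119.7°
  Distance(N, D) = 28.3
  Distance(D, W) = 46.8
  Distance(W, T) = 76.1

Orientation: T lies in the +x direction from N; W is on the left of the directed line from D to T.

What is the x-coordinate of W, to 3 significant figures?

13.9

Checks: |DW| = 46.80 ✓; |WT| = 76.10 ✓.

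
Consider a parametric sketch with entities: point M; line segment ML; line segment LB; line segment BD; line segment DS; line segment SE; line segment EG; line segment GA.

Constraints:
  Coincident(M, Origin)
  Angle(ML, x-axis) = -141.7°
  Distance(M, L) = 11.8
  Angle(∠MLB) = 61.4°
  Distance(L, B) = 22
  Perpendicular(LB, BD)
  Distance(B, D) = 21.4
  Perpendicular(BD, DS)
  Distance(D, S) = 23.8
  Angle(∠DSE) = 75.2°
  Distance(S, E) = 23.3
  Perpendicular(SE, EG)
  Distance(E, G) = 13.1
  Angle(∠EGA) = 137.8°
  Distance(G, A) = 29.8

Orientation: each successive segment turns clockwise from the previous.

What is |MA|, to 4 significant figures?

32.17

SE ⟂ EG, so EG runs at 84.90°; with |EG| = 13.1, G = (-9.906, 9.637). ∠EGA = 137.8° gives GA at 42.70° from the x-axis; with |GA| = 29.8, A = (11.99, 29.85). Then |MA| = |A − M| = 32.17.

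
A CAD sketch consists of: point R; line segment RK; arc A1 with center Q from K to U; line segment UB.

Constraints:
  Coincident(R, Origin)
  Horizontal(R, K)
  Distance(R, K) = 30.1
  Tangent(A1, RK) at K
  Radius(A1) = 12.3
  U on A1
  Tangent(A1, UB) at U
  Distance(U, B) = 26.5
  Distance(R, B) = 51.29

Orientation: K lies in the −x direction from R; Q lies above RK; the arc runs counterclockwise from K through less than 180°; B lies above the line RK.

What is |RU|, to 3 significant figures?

25.8

R is at the origin; R and K share the same y with |RK| = 30.1 and K on the −x side, so K = (-30.1, 0.00). A1 meets RK tangentially, so QK is at right angles to RK, so Q = K + (0, 12.3) = (-30.1, 12.3). Since QU ⟂ UB (tangency), |QB| = √(12.3² + 26.5²) = 29.2 regardless of where U sits on A1. So B lies on both circle(R, 51.29) and circle(Q, 29.2); the above-RK intersection is B = (-30.1, 41.5). U is the foot of the tangent from B: U = (-18.9, 17.5).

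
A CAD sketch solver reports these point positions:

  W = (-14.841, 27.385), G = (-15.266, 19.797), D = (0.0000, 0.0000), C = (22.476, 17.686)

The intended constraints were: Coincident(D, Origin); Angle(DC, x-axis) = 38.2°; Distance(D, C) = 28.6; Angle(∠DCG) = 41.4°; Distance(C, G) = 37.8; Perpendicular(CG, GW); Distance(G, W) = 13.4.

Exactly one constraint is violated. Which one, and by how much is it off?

Distance(G, W) = 13.4 — off by 5.80.

D = (0.00, 0.00) ✓; DC at 38.20° ✓; |DC| = 28.60 ✓; ∠DCG = 41.40° ✓; |CG| = 37.80 ✓; ∠(CG, GW) = 90.00° ✓; |GW| = 7.600 ✗.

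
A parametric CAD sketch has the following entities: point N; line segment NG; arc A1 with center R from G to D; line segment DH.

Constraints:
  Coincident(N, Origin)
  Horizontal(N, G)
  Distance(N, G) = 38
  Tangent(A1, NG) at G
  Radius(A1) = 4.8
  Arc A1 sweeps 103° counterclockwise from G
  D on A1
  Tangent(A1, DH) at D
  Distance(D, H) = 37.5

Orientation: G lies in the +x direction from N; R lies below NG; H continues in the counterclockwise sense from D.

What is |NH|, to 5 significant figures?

59.524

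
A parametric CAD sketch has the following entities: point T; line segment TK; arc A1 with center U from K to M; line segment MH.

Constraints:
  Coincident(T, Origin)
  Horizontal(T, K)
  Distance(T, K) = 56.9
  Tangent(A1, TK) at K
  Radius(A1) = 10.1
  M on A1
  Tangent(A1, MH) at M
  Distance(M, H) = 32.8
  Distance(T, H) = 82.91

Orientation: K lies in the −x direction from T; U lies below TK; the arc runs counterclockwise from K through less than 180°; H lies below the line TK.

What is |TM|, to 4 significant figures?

67.40

Checks: T.y = 0.00, K.y = 0.00 ✓; |UM| = 10.10 ✓; ∠(UM, MH) = 90.00° ✓; |MH| = 32.80 ✓; |TH| = 82.91 ✓.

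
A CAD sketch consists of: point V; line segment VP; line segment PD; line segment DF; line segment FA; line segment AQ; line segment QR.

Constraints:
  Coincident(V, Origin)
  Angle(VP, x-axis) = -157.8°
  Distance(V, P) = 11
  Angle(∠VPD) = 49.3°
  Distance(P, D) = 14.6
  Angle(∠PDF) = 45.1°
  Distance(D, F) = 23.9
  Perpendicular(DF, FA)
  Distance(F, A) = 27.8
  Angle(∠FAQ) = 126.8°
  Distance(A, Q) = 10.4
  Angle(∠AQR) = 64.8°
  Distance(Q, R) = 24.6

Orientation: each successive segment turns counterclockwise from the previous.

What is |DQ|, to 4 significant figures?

37.42

V is at the origin; VP runs at -157.8° with length 11.0, so P = (-10.18, -4.156). ∠VPD = 49.3° gives PD at -27.10° from the x-axis; with |PD| = 14.6, D = (2.813, -10.81). ∠PDF = 45.1° gives DF at 107.8° from the x-axis; with |DF| = 23.9, F = (-4.494, 11.95). DF ⟂ FA, so FA runs at -162.2°; with |FA| = 27.8, A = (-30.96, 3.450). ∠FAQ = 126.8° gives AQ at -109.0° from the x-axis; with |AQ| = 10.4, Q = (-34.35, -6.383). Then |DQ| = |Q − D| = 37.42.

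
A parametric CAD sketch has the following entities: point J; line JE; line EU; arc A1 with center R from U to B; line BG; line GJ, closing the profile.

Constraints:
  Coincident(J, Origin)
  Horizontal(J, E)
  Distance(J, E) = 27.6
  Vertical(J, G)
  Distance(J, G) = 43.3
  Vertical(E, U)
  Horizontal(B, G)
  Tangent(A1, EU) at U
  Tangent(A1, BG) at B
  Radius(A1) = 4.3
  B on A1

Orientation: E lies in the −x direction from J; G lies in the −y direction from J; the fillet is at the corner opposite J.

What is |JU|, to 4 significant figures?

47.78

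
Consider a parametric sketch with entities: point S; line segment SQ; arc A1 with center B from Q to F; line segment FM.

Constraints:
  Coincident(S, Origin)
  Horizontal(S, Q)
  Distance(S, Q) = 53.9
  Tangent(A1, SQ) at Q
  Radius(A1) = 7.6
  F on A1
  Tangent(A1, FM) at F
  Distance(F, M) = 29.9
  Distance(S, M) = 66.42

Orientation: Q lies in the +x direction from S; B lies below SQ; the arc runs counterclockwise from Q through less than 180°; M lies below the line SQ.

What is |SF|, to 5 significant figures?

47.517

Checks: |BF| = 7.600 ✓; ∠(BF, FM) = 90.00° ✓; |FM| = 29.90 ✓; |SM| = 66.42 ✓.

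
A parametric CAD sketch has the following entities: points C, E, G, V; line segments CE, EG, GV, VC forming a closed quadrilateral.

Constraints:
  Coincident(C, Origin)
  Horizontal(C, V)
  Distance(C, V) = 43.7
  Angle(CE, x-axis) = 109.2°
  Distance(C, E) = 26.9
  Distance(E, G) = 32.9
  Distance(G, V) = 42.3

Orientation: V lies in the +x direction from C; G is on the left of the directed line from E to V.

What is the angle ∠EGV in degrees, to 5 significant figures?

101.08°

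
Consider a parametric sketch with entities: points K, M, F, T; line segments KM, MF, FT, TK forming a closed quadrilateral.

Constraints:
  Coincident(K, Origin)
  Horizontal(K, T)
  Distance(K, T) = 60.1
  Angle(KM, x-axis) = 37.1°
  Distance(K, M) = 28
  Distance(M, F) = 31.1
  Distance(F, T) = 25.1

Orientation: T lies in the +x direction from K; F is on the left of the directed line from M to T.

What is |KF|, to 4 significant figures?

57.82

K is at the origin; K and T share the same y with |KT| = 60.1 and T in +x, so T = (60.1, 0). KM runs at 37.1° with |KM| = 28.0, so M = (22.33, 16.89). F is determined by |MF| = 31.1 and |FT| = 25.1 together: it lies at the intersection of circle(M, 31.1) and circle(T, 25.1). With |MT| = 41.37, the foot of the radical line on MT is 24.76 from M and the perpendicular offset is √(31.1² − 24.76²) = 18.82. Taking the left-of-MT solution: F = (52.62, 23.96).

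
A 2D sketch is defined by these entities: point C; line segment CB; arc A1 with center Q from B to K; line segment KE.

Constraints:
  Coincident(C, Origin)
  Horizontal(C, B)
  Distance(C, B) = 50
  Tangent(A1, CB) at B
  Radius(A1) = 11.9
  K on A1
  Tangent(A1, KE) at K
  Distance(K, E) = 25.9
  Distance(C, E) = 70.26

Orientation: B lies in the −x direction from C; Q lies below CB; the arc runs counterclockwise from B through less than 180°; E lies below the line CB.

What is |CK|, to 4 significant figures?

63.25

C is at the origin; CB is horizontal with |CB| = 50.0 and B on the −x side, so B = (-50.00, 0.000). The tangent condition forces QB to be normal to CB, so Q = B + (0, -11.9) = (-50.00, -11.90). Since QK ⟂ KE (tangency), |QE| = √(11.9² + 25.9²) = 28.50 regardless of where K sits on A1. So E lies on both circle(C, 70.26) and circle(Q, 28.50); the below-CB intersection is E = (-58.34, -39.16). K is the foot of the tangent from E: K = (-61.79, -13.49).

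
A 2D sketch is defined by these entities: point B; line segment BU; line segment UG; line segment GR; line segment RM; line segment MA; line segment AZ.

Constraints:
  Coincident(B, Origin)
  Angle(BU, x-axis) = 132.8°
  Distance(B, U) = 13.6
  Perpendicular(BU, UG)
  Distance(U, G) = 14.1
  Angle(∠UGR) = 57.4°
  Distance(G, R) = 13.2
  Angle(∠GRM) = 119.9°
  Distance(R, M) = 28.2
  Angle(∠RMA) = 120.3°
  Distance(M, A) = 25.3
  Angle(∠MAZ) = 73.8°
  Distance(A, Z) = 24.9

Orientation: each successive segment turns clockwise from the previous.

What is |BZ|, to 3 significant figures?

32.3

B is at the origin; BU runs at 132.8° with length 13.6, so U = (-9.24, 9.98). BU is perpendicular to UG, so UG runs at 42.8°; with |UG| = 14.1, G = (1.11, 19.6). ∠UGR = 57.4° gives GR at -79.8° from the x-axis; with |GR| = 13.2, R = (3.44, 6.57). ∠GRM = 119.9° gives RM at -140° from the x-axis; with |RM| = 28.2, M = (-18.1, -11.6). ∠RMA = 120.3° gives MA at 160° from the x-axis; with |MA| = 25.3, A = (-42.0, -3.11). ∠MAZ = 73.8° gives AZ at 54.2° from the x-axis; with |AZ| = 24.9, Z = (-27.4, 17.1). Then |BZ| = |Z − B| = 32.3.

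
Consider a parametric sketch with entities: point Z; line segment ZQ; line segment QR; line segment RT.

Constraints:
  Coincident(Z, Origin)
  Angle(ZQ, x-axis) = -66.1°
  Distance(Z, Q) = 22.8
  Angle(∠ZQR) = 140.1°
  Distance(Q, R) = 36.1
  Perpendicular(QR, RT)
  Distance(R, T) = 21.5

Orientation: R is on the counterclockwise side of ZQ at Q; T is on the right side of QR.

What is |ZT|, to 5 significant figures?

64.630

∠ZQR = 140.1°, so QR runs at -66.1° + (180° − 140.1°) = -26.200° from the x-axis; with |QR| = 36.1, R = Q + 36.1·(cos -26.200°, sin -26.200°) = (41.628, -36.783). The perpendicularity gives RT at right angles to QR; with |RT| = 21.5 on the right of QR, T = R + 21.5·(-0.44151, -0.89726) = (32.136, -56.074). Then |ZT| = |T − Z| = 64.630.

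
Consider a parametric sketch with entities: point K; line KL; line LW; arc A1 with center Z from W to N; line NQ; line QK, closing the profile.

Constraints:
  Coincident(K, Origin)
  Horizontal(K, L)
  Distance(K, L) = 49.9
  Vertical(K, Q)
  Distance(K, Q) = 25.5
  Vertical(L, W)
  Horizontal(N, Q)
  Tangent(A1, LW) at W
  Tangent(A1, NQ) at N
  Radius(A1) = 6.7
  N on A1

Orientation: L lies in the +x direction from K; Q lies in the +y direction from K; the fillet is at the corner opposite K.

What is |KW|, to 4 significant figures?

53.32

The virtual corner opposite K is at (49.90, 25.50). A1 meets LW tangentially, so ZW is at right angles to LW and tangency of A1 to NQ means the radius ZN is perpendicular to NQ, with radius 6.7, so the center Z sits 6.7 in from both sides at Z = (43.20, 18.80). That places the tangent points at W = (49.90, 18.80) on LW and N = (43.20, 25.50) on NQ. Then |KW| = |W − K| = 53.32.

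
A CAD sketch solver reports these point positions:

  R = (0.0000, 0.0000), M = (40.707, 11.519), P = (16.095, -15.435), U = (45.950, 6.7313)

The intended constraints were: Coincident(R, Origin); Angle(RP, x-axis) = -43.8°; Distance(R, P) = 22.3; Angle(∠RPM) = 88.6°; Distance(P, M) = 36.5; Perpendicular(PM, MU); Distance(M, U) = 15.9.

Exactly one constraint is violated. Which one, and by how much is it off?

Distance(M, U) = 15.9 — off by 8.80.

R = (0.00, 0.00) ✓; RP at -43.80° ✓; |RP| = 22.30 ✓; ∠RPM = 88.60° ✓; |PM| = 36.50 ✓; ∠(PM, MU) = 90.00° ✓; |MU| = 7.100 ✗.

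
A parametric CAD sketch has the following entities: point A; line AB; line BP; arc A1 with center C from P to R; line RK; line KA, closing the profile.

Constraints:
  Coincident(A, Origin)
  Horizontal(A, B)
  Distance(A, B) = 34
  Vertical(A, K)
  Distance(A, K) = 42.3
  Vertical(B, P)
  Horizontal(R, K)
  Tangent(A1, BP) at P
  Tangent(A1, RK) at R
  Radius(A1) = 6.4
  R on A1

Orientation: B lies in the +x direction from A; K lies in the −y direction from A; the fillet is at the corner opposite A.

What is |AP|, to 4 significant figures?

49.45

A is at the origin; A and B share the same y with |AB| = 34.0 and B on the +x side, so B = (34.00, 0.000). A and K share the same x with |AK| = 42.3 and K on the −y side, so K = (0.000, -42.30). The virtual corner opposite A is at (34.00, -42.30). Tangency of A1 to BP means the radius CP is perpendicular to BP and tangency of A1 to RK means the radius CR is perpendicular to RK, with radius 6.4, so the center C sits 6.4 in from both sides at C = (27.60, -35.90). That places the tangent points at P = (34.00, -35.90) on BP and R = (27.60, -42.30) on RK. Then |AP| = |P − A| = 49.45.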